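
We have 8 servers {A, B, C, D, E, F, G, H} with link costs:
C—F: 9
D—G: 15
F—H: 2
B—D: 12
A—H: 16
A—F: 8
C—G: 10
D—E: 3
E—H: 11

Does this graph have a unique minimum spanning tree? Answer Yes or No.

Yes

Sort edges by weight, then run Kruskal:
F—H (2): add — endpoints in different components.
D—E (3): add — endpoints in different components.
A—F (8): add — endpoints in different components.
C—F (9): add — endpoints in different components.
C—G (10): add — endpoints in different components.
E—H (11): add — endpoints in different components.
B—D (12): add — endpoints in different components.
Every non-tree edge has weight strictly greater than the heaviest edge on the tree path between its endpoints, so the MST is unique.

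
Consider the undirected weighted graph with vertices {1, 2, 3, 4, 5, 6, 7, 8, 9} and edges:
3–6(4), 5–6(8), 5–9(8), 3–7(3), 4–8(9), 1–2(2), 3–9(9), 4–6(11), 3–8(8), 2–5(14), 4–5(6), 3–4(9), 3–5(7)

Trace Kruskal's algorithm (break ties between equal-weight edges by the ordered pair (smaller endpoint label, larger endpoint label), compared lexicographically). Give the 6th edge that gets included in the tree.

3-8

Sort edges by weight, then run Kruskal:
1–2 (2): add — endpoints in different components.
3–7 (3): add — endpoints in different components.
3–6 (4): add — endpoints in different components.
4–5 (6): add — endpoints in different components.
3–5 (7): add — endpoints in different components.
3–8 (8): add — endpoints in different components.
5–6 (8): skip — 5 and 6 already connected.
5–9 (8): add — endpoints in different components.
3–4 (9): skip — 3 and 4 already connected.
3–9 (9): skip — 3 and 9 already connected.
4–8 (9): skip — 4 and 8 already connected.
4–6 (11): skip — 4 and 6 already connected.
2–5 (14): add — endpoints in different components.
The 6th edge added is 3–8.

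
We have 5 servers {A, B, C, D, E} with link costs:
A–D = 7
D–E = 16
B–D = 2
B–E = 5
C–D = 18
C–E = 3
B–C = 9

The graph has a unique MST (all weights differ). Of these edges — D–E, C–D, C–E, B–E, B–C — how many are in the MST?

Sort edges by weight, then run Kruskal:
B–D (2): add — endpoints in different components.
C–E (3): add — endpoints in different components.
B–E (5): add — endpoints in different components.
A–D (7): add — endpoints in different components.
MST edge set: {B–D, C–E, B–E, A–D}.
Of the listed edges, {C–E, B–E} are in the MST → 2.

2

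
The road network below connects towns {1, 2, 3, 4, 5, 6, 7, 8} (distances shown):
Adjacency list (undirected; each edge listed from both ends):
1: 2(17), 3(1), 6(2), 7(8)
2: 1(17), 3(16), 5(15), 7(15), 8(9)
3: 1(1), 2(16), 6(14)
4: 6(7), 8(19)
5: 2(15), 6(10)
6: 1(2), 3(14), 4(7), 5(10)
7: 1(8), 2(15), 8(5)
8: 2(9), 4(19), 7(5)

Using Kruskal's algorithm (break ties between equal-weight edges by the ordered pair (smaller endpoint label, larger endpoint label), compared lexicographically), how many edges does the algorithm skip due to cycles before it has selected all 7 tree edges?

0

Kruskal's algorithm — process edges by increasing weight (ties by edge label):
1 3 (1): add — endpoints in different components.
1 6 (2): add — endpoints in different components.
7 8 (5): add — endpoints in different components.
4 6 (7): add — endpoints in different components.
1 7 (8): add — endpoints in different components.
2 8 (9): add — endpoints in different components.
5 6 (10): add — endpoints in different components.
Edges rejected before the tree was complete: 0.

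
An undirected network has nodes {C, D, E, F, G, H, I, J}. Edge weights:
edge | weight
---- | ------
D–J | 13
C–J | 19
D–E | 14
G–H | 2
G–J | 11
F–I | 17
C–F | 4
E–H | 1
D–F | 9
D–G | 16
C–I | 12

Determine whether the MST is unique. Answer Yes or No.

Yes

Sort edges by weight, then run Kruskal:
E–H (1): add — endpoints in different components.
G–H (2): add — endpoints in different components.
C–F (4): add — endpoints in different components.
D–F (9): add — endpoints in different components.
G–J (11): add — endpoints in different components.
C–I (12): add — endpoints in different components.
D–J (13): add — endpoints in different components.
Every non-tree edge has weight strictly greater than the heaviest edge on the tree path between its endpoints, so the MST is unique.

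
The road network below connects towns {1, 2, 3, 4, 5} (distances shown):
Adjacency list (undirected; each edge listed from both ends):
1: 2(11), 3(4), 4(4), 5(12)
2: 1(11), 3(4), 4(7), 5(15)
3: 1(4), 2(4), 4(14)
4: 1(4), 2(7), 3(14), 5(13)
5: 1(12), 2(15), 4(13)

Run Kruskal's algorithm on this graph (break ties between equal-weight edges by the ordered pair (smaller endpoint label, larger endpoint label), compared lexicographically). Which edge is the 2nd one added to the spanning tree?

1-4

Kruskal's algorithm — process edges by increasing weight (ties by edge label):
1—3 (4): add — endpoints in different components.
1—4 (4): add — endpoints in different components.
2—3 (4): add — endpoints in different components.
2—4 (7): skip — 2 and 4 already connected.
1—2 (11): skip — 1 and 2 already connected.
1—5 (12): add — endpoints in different components.
The 2nd edge added is 1—4.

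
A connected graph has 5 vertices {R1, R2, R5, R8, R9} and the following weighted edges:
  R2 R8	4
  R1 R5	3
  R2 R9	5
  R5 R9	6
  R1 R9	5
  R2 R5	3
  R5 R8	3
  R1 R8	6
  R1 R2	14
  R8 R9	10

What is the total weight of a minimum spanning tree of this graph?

14

Prim's algorithm from R8:
Step 1: cheapest edge leaving the tree is R5 R8 (3); add R5.
Step 2: cheapest edge leaving the tree is R1 R5 (3); add R1.
Step 3: cheapest edge leaving the tree is R2 R5 (3); add R2.
Step 4: cheapest edge leaving the tree is R1 R9 (5); add R9.
MST edges: R5 R8, R1 R5, R2 R5, R1 R9; total weight 3+3+3+5 = 14.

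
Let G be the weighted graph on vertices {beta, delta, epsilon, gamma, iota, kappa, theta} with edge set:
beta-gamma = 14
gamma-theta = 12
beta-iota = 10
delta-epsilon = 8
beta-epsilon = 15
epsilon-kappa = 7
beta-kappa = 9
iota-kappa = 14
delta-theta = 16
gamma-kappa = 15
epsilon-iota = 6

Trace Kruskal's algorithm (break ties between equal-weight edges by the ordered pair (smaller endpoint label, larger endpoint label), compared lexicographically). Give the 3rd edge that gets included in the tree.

delta-epsilon

Sort edges by weight, then run Kruskal:
epsilon-iota (6): add — endpoints in different components.
epsilon-kappa (7): add — endpoints in different components.
delta-epsilon (8): add — endpoints in different components.
beta-kappa (9): add — endpoints in different components.
beta-iota (10): skip — beta and iota already connected.
gamma-theta (12): add — endpoints in different components.
beta-gamma (14): add — endpoints in different components.
The 3rd edge added is delta-epsilon.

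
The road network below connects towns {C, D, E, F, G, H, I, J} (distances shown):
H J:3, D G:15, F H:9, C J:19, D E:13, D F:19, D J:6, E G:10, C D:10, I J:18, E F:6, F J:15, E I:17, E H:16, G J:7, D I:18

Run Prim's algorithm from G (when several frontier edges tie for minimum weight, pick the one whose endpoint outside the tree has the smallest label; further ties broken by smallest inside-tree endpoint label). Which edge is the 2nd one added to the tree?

H-J

Grow the tree from G using Prim:
Step 1: cheapest edge leaving the tree is G J (7); add J.
Step 2: cheapest edge leaving the tree is H J (3); add H.
Step 3: cheapest edge leaving the tree is D J (6); add D.
Step 4: cheapest edge leaving the tree is F H (9); add F.
Step 5: cheapest edge leaving the tree is E F (6); add E.
Step 6: cheapest edge leaving the tree is C D (10); add C.
Step 7: cheapest edge leaving the tree is E I (17); add I.
The 2nd edge added is H J.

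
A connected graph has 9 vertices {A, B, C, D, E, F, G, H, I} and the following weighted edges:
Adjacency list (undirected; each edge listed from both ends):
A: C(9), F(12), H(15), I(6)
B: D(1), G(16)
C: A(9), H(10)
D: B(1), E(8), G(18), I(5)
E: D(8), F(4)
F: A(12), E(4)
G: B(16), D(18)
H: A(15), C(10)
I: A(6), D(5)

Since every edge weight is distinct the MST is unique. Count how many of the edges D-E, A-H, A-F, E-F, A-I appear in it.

3

Sort edges by weight, then run Kruskal:
B-D (1): add — endpoints in different components.
E-F (4): add — endpoints in different components.
D-I (5): add — endpoints in different components.
A-I (6): add — endpoints in different components.
D-E (8): add — endpoints in different components.
A-C (9): add — endpoints in different components.
C-H (10): add — endpoints in different components.
A-F (12): skip — A and F already connected.
A-H (15): skip — A and H already connected.
B-G (16): add — endpoints in different components.
MST edge set: {B-D, E-F, D-I, A-I, D-E, A-C, C-H, B-G}.
Of the listed edges, {D-E, E-F, A-I} are in the MST → 3.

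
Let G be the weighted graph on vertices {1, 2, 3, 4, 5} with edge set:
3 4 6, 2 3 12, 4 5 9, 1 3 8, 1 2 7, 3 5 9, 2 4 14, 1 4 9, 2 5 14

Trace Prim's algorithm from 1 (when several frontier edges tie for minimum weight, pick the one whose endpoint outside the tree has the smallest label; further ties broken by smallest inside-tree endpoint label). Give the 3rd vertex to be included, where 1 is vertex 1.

Prim, starting at 1.
Step 1: cheapest edge leaving the tree is 1 2 (7); add 2.
Step 2: cheapest edge leaving the tree is 1 3 (8); add 3.
Step 3: cheapest edge leaving the tree is 3 4 (6); add 4.
Step 4: cheapest edge leaving the tree is 3 5 (9); add 5.
Vertex order: 1, 2, 3, 4, 5. The 3rd vertex is 3.

3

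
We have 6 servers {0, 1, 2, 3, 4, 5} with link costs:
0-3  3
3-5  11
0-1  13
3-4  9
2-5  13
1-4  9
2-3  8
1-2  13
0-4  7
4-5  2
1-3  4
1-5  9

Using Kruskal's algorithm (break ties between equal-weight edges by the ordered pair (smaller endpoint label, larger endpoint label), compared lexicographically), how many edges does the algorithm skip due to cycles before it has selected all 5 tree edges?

0

Kruskal: consider edges lightest-first.
4-5 (2): add — endpoints in different components.
0-3 (3): add — endpoints in different components.
1-3 (4): add — endpoints in different components.
0-4 (7): add — endpoints in different components.
2-3 (8): add — endpoints in different components.
Edges rejected before the tree was complete: 0.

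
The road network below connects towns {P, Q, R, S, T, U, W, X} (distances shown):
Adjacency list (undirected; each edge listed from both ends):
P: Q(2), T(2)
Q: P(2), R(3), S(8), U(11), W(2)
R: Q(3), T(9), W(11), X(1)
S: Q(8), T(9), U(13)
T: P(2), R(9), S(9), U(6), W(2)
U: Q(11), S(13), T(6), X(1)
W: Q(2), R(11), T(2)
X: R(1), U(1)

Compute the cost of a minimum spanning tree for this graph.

19

Prim's algorithm from Q:
Step 1: cheapest edge leaving the tree is P-Q (2); add P.
Step 2: cheapest edge leaving the tree is P-T (2); add T.
Step 3: cheapest edge leaving the tree is Q-W (2); add W.
Step 4: cheapest edge leaving the tree is Q-R (3); add R.
Step 5: cheapest edge leaving the tree is R-X (1); add X.
Step 6: cheapest edge leaving the tree is U-X (1); add U.
Step 7: cheapest edge leaving the tree is Q-S (8); add S.
MST edges: P-Q, P-T, Q-W, Q-R, R-X, U-X, Q-S; total weight 2+2+2+3+1+1+8 = 19.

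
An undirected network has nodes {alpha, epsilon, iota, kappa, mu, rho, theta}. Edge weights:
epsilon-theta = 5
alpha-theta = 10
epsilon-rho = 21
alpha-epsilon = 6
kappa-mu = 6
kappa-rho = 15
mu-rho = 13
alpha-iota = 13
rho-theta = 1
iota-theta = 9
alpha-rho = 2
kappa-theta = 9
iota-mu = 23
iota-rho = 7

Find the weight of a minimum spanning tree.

Kruskal's algorithm — process edges by increasing weight (ties by edge label):
rho-theta (1): add — endpoints in different components.
alpha-rho (2): add — endpoints in different components.
epsilon-theta (5): add — endpoints in different components.
alpha-epsilon (6): skip — epsilon and alpha already connected.
kappa-mu (6): add — endpoints in different components.
iota-rho (7): add — endpoints in different components.
iota-theta (9): skip — theta and iota already connected.
kappa-theta (9): add — endpoints in different components.
MST edges: rho-theta, alpha-rho, epsilon-theta, kappa-mu, iota-rho, kappa-theta; total weight 1+2+5+6+7+9 = 30.

30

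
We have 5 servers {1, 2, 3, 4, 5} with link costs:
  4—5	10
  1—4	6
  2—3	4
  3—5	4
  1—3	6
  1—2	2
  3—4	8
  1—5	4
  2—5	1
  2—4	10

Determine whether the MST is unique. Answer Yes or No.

No

Sort edges by weight, then run Kruskal:
2—5 (1): add — endpoints in different components.
1—2 (2): add — endpoints in different components.
1—5 (4): skip — 1 and 5 already connected.
2—3 (4): add — endpoints in different components.
3—5 (4): skip — 3 and 5 already connected.
1—3 (6): skip — 1 and 3 already connected.
1—4 (6): add — endpoints in different components.
Non-tree edge 3—5 has weight 4, equal to the heaviest edge on its tree cycle — swapping gives another MST of the same weight. Not unique.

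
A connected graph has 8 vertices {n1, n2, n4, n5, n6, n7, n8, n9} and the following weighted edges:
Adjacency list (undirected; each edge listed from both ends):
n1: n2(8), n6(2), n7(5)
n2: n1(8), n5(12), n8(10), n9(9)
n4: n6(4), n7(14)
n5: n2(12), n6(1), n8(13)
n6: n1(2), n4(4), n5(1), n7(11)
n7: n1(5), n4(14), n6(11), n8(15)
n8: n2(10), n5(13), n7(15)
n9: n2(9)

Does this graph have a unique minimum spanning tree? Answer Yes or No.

Kruskal's algorithm — process edges by increasing weight (ties by edge label):
n5–n6 (1): add — endpoints in different components.
n1–n6 (2): add — endpoints in different components.
n4–n6 (4): add — endpoints in different components.
n1–n7 (5): add — endpoints in different components.
n1–n2 (8): add — endpoints in different components.
n2–n9 (9): add — endpoints in different components.
n2–n8 (10): add — endpoints in different components.
Every non-tree edge has weight strictly greater than the heaviest edge on the tree path between its endpoints, so the MST is unique.

Yes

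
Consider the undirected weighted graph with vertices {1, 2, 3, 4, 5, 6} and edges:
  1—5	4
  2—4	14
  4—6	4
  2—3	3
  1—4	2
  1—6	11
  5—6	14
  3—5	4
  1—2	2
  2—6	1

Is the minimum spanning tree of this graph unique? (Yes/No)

No

Kruskal: consider edges lightest-first.
2—6 (1): add — endpoints in different components.
1—2 (2): add — endpoints in different components.
1—4 (2): add — endpoints in different components.
2—3 (3): add — endpoints in different components.
1—5 (4): add — endpoints in different components.
Non-tree edge 3—5 has weight 4, equal to the heaviest edge on its tree cycle — swapping gives another MST of the same weight. Not unique.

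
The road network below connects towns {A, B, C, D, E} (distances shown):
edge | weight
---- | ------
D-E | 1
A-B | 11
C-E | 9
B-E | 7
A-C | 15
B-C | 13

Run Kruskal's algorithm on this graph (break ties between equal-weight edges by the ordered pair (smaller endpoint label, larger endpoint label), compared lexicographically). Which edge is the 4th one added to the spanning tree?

A-B

Kruskal: consider edges lightest-first.
D-E (1): add. Components now {A} {B} {C} {D,E}
B-E (7): add. Components now {A} {B,D,E} {C}
C-E (9): add. Components now {A} {B,C,D,E}
A-B (11): add. Components now {A,B,C,D,E}
The 4th edge added is A-B.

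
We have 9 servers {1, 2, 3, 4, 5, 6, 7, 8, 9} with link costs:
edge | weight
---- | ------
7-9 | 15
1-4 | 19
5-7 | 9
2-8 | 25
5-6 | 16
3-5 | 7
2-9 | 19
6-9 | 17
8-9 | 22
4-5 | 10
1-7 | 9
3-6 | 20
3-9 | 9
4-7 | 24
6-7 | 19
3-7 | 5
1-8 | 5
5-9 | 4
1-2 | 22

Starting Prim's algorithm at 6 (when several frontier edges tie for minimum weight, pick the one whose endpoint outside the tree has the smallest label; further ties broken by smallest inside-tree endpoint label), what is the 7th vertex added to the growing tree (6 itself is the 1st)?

8

Prim's algorithm from 6:
Step 1: cheapest edge leaving the tree is 5-6 (16); add 5.
Step 2: cheapest edge leaving the tree is 5-9 (4); add 9.
Step 3: cheapest edge leaving the tree is 3-5 (7); add 3.
Step 4: cheapest edge leaving the tree is 3-7 (5); add 7.
Step 5: cheapest edge leaving the tree is 1-7 (9); add 1.
Step 6: cheapest edge leaving the tree is 1-8 (5); add 8.
Step 7: cheapest edge leaving the tree is 4-5 (10); add 4.
Step 8: cheapest edge leaving the tree is 2-9 (19); add 2.
Vertex order: 6, 5, 9, 3, 7, 1, 8, 4, 2. The 7th vertex is 8.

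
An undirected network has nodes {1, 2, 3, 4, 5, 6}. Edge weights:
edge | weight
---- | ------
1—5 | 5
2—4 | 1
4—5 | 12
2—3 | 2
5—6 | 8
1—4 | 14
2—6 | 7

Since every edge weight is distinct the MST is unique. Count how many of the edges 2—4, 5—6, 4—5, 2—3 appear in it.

3

Sort edges by weight, then run Kruskal:
2—4 (1): add. Components now {1} {2,4} {3} {5} {6}
2—3 (2): add. Components now {1} {2,3,4} {5} {6}
1—5 (5): add. Components now {1,5} {2,3,4} {6}
2—6 (7): add. Components now {1,5} {2,3,4,6}
5—6 (8): add. Components now {1,2,3,4,5,6}
MST edge set: {2—4, 2—3, 1—5, 2—6, 5—6}.
Of the listed edges, {2—4, 5—6, 2—3} are in the MST → 3.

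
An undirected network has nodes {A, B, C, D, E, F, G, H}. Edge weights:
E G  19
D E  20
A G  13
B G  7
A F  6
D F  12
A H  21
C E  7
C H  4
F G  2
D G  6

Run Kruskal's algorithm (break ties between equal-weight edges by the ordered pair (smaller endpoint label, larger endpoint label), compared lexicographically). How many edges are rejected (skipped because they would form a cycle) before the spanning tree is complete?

Kruskal: consider edges lightest-first.
F G (2): add — endpoints in different components.
C H (4): add — endpoints in different components.
A F (6): add — endpoints in different components.
D G (6): add — endpoints in different components.
B G (7): add — endpoints in different components.
C E (7): add — endpoints in different components.
D F (12): skip — D and F already connected.
A G (13): skip — A and G already connected.
E G (19): add — endpoints in different components.
Edges rejected before the tree was complete: 2.

2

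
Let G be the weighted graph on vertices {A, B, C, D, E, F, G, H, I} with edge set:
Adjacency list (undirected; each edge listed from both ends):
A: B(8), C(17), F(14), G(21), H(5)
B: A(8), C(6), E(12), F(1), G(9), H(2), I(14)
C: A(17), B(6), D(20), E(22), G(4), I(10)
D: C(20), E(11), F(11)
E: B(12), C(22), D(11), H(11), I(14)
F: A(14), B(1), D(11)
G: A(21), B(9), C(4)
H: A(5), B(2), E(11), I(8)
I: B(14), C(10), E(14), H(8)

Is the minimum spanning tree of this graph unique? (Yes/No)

Kruskal's algorithm — process edges by increasing weight (ties by edge label):
B—F (1): add — endpoints in different components.
B—H (2): add — endpoints in different components.
C—G (4): add — endpoints in different components.
A—H (5): add — endpoints in different components.
B—C (6): add — endpoints in different components.
A—B (8): skip — A and B already connected.
H—I (8): add — endpoints in different components.
B—G (9): skip — B and G already connected.
C—I (10): skip — C and I already connected.
D—E (11): add — endpoints in different components.
D—F (11): add — endpoints in different components.
Non-tree edge E—H has weight 11, equal to the heaviest edge on its tree cycle — swapping gives another MST of the same weight. Not unique.

No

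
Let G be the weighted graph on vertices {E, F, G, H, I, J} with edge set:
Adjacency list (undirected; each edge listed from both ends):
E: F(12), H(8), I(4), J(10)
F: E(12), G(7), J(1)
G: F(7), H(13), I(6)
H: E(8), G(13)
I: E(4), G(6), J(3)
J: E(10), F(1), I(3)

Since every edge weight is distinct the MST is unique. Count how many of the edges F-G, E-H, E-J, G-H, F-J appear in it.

2

Sort edges by weight, then run Kruskal:
F-J (1): add — endpoints in different components.
I-J (3): add — endpoints in different components.
E-I (4): add — endpoints in different components.
G-I (6): add — endpoints in different components.
F-G (7): skip — F and G already connected.
E-H (8): add — endpoints in different components.
MST edge set: {F-J, I-J, E-I, G-I, E-H}.
Of the listed edges, {E-H, F-J} are in the MST → 2.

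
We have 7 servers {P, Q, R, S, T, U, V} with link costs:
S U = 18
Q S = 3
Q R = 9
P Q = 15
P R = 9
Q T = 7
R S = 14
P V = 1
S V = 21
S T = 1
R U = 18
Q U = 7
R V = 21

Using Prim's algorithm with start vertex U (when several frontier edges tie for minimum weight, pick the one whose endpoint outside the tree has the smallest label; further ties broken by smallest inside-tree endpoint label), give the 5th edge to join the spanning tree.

P-R

Prim's algorithm from U:
Step 1: cheapest edge leaving the tree is Q U (7); add Q.
Step 2: cheapest edge leaving the tree is Q S (3); add S.
Step 3: cheapest edge leaving the tree is S T (1); add T.
Step 4: cheapest edge leaving the tree is Q R (9); add R.
Step 5: cheapest edge leaving the tree is P R (9); add P.
Step 6: cheapest edge leaving the tree is P V (1); add V.
The 5th edge added is P R.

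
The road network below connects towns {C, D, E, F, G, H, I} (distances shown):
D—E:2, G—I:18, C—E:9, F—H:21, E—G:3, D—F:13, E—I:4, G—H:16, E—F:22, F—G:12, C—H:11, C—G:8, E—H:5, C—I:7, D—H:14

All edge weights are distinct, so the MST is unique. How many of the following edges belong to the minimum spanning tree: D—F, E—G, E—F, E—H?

2

Kruskal's algorithm — process edges by increasing weight (ties by edge label):
D—E (2): add — endpoints in different components.
E—G (3): add — endpoints in different components.
E—I (4): add — endpoints in different components.
E—H (5): add — endpoints in different components.
C—I (7): add — endpoints in different components.
C—G (8): skip — C and G already connected.
C—E (9): skip — C and E already connected.
C—H (11): skip — C and H already connected.
F—G (12): add — endpoints in different components.
MST edge set: {D—E, E—G, E—I, E—H, C—I, F—G}.
Of the listed edges, {E—G, E—H} are in the MST → 2.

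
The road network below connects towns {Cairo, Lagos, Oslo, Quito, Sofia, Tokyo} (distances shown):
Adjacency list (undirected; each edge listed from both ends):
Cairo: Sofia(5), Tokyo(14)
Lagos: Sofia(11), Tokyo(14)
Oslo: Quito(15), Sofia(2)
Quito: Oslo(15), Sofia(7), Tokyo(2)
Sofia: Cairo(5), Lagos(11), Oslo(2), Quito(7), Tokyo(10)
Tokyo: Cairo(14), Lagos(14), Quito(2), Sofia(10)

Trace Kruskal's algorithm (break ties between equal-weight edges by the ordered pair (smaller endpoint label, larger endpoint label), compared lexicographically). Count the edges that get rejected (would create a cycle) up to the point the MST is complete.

Sort edges by weight, then run Kruskal:
Oslo—Sofia (2): add — endpoints in different components.
Quito—Tokyo (2): add — endpoints in different components.
Cairo—Sofia (5): add — endpoints in different components.
Quito—Sofia (7): add — endpoints in different components.
Sofia—Tokyo (10): skip — Tokyo and Sofia already connected.
Lagos—Sofia (11): add — endpoints in different components.
Edges rejected before the tree was complete: 1.

1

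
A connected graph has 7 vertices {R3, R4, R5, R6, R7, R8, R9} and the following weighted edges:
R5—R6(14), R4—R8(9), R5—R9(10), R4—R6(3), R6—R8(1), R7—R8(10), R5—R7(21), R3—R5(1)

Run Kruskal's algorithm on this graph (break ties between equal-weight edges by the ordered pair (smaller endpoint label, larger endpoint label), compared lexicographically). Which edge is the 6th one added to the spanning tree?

Sort edges by weight, then run Kruskal:
R3—R5 (1): add. Components now {R8} {R7} {R4} {R3,R5} {R6} {R9}
R6—R8 (1): add. Components now {R6,R8} {R7} {R4} {R3,R5} {R9}
R4—R6 (3): add. Components now {R4,R6,R8} {R7} {R3,R5} {R9}
R4—R8 (9): skip — R8 and R4 already connected.
R5—R9 (10): add. Components now {R4,R6,R8} {R7} {R3,R5,R9}
R7—R8 (10): add. Components now {R4,R6,R7,R8} {R3,R5,R9}
R5—R6 (14): add. Components now {R3,R4,R5,R6,R7,R8,R9}
The 6th edge added is R5—R6.

R5-R6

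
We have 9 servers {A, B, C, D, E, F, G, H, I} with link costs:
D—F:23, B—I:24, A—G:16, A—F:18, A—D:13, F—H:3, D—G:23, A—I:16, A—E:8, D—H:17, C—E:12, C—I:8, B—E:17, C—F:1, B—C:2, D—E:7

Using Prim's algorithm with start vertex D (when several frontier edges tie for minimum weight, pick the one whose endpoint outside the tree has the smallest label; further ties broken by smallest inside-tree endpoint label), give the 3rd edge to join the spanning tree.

C-E

Grow the tree from D using Prim:
Step 1: cheapest edge leaving the tree is D—E (7); add E.
Step 2: cheapest edge leaving the tree is A—E (8); add A.
Step 3: cheapest edge leaving the tree is C—E (12); add C.
Step 4: cheapest edge leaving the tree is C—F (1); add F.
Step 5: cheapest edge leaving the tree is B—C (2); add B.
Step 6: cheapest edge leaving the tree is F—H (3); add H.
Step 7: cheapest edge leaving the tree is C—I (8); add I.
Step 8: cheapest edge leaving the tree is A—G (16); add G.
The 3rd edge added is C—E.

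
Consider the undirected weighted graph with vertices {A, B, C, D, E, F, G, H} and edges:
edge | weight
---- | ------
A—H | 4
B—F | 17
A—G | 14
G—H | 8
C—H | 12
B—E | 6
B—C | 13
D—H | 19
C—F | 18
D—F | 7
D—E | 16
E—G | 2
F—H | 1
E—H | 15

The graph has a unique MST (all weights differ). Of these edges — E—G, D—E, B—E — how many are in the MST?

2

Kruskal: consider edges lightest-first.
F—H (1): add — endpoints in different components.
E—G (2): add — endpoints in different components.
A—H (4): add — endpoints in different components.
B—E (6): add — endpoints in different components.
D—F (7): add — endpoints in different components.
G—H (8): add — endpoints in different components.
C—H (12): add — endpoints in different components.
MST edge set: {F—H, E—G, A—H, B—E, D—F, G—H, C—H}.
Of the listed edges, {E—G, B—E} are in the MST → 2.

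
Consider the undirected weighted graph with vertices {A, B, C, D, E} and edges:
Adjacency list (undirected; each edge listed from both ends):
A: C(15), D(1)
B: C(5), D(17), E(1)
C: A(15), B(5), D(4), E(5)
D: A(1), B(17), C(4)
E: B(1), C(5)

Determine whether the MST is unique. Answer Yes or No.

No

Kruskal: consider edges lightest-first.
A—D (1): add. Components now {A,D} {B} {C} {E}
B—E (1): add. Components now {A,D} {B,E} {C}
C—D (4): add. Components now {A,C,D} {B,E}
B—C (5): add. Components now {A,B,C,D,E}
Non-tree edge C—E has weight 5, equal to the heaviest edge on its tree cycle — swapping gives another MST of the same weight. Not unique.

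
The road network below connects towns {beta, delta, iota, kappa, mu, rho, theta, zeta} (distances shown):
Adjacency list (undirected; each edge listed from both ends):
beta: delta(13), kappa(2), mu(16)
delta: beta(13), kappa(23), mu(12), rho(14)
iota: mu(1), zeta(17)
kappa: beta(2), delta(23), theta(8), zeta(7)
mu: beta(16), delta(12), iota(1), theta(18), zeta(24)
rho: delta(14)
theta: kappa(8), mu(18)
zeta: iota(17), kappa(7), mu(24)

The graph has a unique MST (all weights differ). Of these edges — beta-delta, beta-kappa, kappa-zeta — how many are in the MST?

3

Sort edges by weight, then run Kruskal:
iota-mu (1): add — endpoints in different components.
beta-kappa (2): add — endpoints in different components.
kappa-zeta (7): add — endpoints in different components.
kappa-theta (8): add — endpoints in different components.
delta-mu (12): add — endpoints in different components.
beta-delta (13): add — endpoints in different components.
delta-rho (14): add — endpoints in different components.
MST edge set: {iota-mu, beta-kappa, kappa-zeta, kappa-theta, delta-mu, beta-delta, delta-rho}.
Of the listed edges, {beta-delta, beta-kappa, kappa-zeta} are in the MST → 3.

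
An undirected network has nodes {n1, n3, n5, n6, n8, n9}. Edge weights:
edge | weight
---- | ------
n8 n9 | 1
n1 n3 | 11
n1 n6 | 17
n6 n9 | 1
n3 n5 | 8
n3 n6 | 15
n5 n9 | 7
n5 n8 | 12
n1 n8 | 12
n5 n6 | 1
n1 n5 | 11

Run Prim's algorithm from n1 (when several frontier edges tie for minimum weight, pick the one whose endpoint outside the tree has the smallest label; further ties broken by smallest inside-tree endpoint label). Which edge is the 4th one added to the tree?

Prim, starting at n1.
Step 1: frontier [n1 n3 11, n1 n5 11, n1 n8 12, n1 n6 17] → take n1 n3 (11); add n3.
Step 2: frontier [n1 n5 11, n1 n8 12, n1 n6 17, n3 n5 8, n3 n6 15] → take n3 n5 (8); add n5.
Step 3: frontier [n1 n8 12, n1 n6 17, n3 n6 15, n5 n6 1, n5 n9 7, n5 n8 12] → take n5 n6 (1); add n6.
Step 4: frontier [n1 n8 12, n5 n9 7, n5 n8 12, n6 n9 1] → take n6 n9 (1); add n9.
Step 5: frontier [n1 n8 12, n5 n8 12, n8 n9 1] → take n8 n9 (1); add n8.
The 4th edge added is n6 n9.

n6-n9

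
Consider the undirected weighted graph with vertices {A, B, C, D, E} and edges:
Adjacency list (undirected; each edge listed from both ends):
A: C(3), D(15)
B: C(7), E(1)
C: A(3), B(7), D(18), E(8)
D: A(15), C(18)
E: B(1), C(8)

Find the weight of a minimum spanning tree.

26

Grow the tree from D using Prim:
Step 1: cheapest edge leaving the tree is A—D (15); add A.
Step 2: cheapest edge leaving the tree is A—C (3); add C.
Step 3: cheapest edge leaving the tree is B—C (7); add B.
Step 4: cheapest edge leaving the tree is B—E (1); add E.
MST edges: A—D, A—C, B—C, B—E; total weight 15+3+7+1 = 26.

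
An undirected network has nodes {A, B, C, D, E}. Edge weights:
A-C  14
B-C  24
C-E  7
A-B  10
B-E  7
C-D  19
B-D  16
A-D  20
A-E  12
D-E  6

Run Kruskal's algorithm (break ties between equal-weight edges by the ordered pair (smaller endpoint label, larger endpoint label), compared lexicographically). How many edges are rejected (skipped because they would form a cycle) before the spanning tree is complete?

Kruskal: consider edges lightest-first.
D-E (6): add. Components now {A} {B} {C} {D,E}
B-E (7): add. Components now {A} {B,D,E} {C}
C-E (7): add. Components now {A} {B,C,D,E}
A-B (10): add. Components now {A,B,C,D,E}
Edges rejected before the tree was complete: 0.

0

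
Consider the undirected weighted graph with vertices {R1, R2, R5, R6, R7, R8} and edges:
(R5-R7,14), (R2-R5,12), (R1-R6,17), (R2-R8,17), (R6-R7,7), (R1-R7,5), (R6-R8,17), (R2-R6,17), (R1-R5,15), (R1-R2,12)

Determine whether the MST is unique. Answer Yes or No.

No

Kruskal's algorithm — process edges by increasing weight (ties by edge label):
R1-R7 (5): add. Components now {R5} {R2} {R6} {R1,R7} {R8}
R6-R7 (7): add. Components now {R5} {R2} {R1,R6,R7} {R8}
R1-R2 (12): add. Components now {R5} {R1,R2,R6,R7} {R8}
R2-R5 (12): add. Components now {R1,R2,R5,R6,R7} {R8}
R5-R7 (14): skip — R5 and R7 already connected.
R1-R5 (15): skip — R5 and R1 already connected.
R1-R6 (17): skip — R6 and R1 already connected.
R2-R6 (17): skip — R2 and R6 already connected.
R2-R8 (17): add. Components now {R1,R2,R5,R6,R7,R8}
Non-tree edge R6-R8 has weight 17, equal to the heaviest edge on its tree cycle — swapping gives another MST of the same weight. Not unique.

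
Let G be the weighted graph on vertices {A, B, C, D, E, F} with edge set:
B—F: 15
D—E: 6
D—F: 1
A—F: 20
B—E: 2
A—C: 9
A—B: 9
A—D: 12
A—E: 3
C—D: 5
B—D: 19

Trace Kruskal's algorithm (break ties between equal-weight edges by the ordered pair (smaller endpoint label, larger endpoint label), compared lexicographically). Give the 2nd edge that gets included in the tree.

B-E

Kruskal: consider edges lightest-first.
D—F (1): add — endpoints in different components.
B—E (2): add — endpoints in different components.
A—E (3): add — endpoints in different components.
C—D (5): add — endpoints in different components.
D—E (6): add — endpoints in different components.
The 2nd edge added is B—E.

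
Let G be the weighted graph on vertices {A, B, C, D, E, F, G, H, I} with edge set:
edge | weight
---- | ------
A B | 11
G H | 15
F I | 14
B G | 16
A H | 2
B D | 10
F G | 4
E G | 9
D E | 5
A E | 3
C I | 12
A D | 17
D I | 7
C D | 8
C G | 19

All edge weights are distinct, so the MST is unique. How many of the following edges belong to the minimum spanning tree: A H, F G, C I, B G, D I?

3

Sort edges by weight, then run Kruskal:
A H (2): add — endpoints in different components.
A E (3): add — endpoints in different components.
F G (4): add — endpoints in different components.
D E (5): add — endpoints in different components.
D I (7): add — endpoints in different components.
C D (8): add — endpoints in different components.
E G (9): add — endpoints in different components.
B D (10): add — endpoints in different components.
MST edge set: {A H, A E, F G, D E, D I, C D, E G, B D}.
Of the listed edges, {A H, F G, D I} are in the MST → 3.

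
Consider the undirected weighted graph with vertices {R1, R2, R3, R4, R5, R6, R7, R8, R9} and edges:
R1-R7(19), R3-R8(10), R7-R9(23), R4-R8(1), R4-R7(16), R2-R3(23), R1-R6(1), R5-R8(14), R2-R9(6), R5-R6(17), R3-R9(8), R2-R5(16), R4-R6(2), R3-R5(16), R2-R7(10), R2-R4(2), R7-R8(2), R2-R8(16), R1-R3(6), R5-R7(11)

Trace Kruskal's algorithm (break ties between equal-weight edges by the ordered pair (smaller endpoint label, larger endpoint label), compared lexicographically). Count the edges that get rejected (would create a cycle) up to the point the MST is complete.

Kruskal's algorithm — process edges by increasing weight (ties by edge label):
R1-R6 (1): add — endpoints in different components.
R4-R8 (1): add — endpoints in different components.
R2-R4 (2): add — endpoints in different components.
R4-R6 (2): add — endpoints in different components.
R7-R8 (2): add — endpoints in different components.
R1-R3 (6): add — endpoints in different components.
R2-R9 (6): add — endpoints in different components.
R3-R9 (8): skip — R3 and R9 already connected.
R2-R7 (10): skip — R2 and R7 already connected.
R3-R8 (10): skip — R3 and R8 already connected.
R5-R7 (11): add — endpoints in different components.
Edges rejected before the tree was complete: 3.

3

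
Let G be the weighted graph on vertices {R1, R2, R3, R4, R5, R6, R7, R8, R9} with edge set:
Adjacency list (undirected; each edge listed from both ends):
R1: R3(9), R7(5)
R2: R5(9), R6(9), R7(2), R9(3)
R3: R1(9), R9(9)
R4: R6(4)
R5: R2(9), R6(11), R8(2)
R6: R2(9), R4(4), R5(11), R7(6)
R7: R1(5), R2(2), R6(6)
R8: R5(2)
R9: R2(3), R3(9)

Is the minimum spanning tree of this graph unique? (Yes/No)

Kruskal's algorithm — process edges by increasing weight (ties by edge label):
R2–R7 (2): add — endpoints in different components.
R5–R8 (2): add — endpoints in different components.
R2–R9 (3): add — endpoints in different components.
R4–R6 (4): add — endpoints in different components.
R1–R7 (5): add — endpoints in different components.
R6–R7 (6): add — endpoints in different components.
R1–R3 (9): add — endpoints in different components.
R2–R5 (9): add — endpoints in different components.
Non-tree edge R3–R9 has weight 9, equal to the heaviest edge on its tree cycle — swapping gives another MST of the same weight. Not unique.

No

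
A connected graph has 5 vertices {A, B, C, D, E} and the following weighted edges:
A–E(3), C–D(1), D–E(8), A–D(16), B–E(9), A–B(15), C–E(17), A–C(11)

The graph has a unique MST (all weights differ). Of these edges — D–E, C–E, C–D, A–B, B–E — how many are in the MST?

3

Kruskal's algorithm — process edges by increasing weight (ties by edge label):
C–D (1): add — endpoints in different components.
A–E (3): add — endpoints in different components.
D–E (8): add — endpoints in different components.
B–E (9): add — endpoints in different components.
MST edge set: {C–D, A–E, D–E, B–E}.
Of the listed edges, {D–E, C–D, B–E} are in the MST → 3.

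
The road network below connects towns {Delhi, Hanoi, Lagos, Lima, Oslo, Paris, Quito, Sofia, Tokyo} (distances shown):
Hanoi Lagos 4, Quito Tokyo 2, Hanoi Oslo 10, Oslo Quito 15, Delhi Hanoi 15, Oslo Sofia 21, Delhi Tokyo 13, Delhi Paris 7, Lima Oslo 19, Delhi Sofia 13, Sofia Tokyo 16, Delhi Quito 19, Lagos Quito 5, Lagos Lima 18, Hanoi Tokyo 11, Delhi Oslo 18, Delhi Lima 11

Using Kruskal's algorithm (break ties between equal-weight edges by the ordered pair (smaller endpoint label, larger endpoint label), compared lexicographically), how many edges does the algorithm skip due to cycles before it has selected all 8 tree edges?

1

Kruskal: consider edges lightest-first.
Quito Tokyo (2): add — endpoints in different components.
Hanoi Lagos (4): add — endpoints in different components.
Lagos Quito (5): add — endpoints in different components.
Delhi Paris (7): add — endpoints in different components.
Hanoi Oslo (10): add — endpoints in different components.
Delhi Lima (11): add — endpoints in different components.
Hanoi Tokyo (11): skip — Hanoi and Tokyo already connected.
Delhi Sofia (13): add — endpoints in different components.
Delhi Tokyo (13): add — endpoints in different components.
Edges rejected before the tree was complete: 1.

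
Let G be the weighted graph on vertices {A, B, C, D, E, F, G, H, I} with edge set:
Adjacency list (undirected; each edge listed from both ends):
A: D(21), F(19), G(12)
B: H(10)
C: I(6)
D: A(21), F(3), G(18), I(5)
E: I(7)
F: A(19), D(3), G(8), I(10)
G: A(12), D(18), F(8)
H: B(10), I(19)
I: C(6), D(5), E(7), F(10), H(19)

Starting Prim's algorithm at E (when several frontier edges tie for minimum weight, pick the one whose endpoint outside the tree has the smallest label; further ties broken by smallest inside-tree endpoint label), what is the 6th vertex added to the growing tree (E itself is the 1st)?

G

Prim's algorithm from E:
Step 1: frontier [E–I 7] → take E–I (7); add I.
Step 2: frontier [D–I 5, C–I 6, F–I 10, H–I 19] → take D–I (5); add D.
Step 3: frontier [D–F 3, D–G 18, A–D 21, C–I 6, F–I 10, H–I 19] → take D–F (3); add F.
Step 4: frontier [D–G 18, A–D 21, F–G 8, A–F 19, C–I 6, H–I 19] → take C–I (6); add C.
Step 5: frontier [D–G 18, A–D 21, F–G 8, A–F 19, H–I 19] → take F–G (8); add G.
Step 6: frontier [A–D 21, A–F 19, A–G 12, H–I 19] → take A–G (12); add A.
Step 7: frontier [H–I 19] → take H–I (19); add H.
Step 8: frontier [B–H 10] → take B–H (10); add B.
Vertex order: E, I, D, F, C, G, A, H, B. The 6th vertex is G.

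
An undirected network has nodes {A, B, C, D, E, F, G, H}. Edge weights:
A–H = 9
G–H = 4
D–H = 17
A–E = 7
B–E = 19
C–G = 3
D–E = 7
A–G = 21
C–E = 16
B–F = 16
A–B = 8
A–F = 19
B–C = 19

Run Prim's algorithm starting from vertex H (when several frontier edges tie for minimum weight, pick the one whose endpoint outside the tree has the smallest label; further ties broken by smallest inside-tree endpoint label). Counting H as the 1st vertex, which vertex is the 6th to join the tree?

Grow the tree from H using Prim:
Step 1: cheapest edge leaving the tree is G–H (4); add G.
Step 2: cheapest edge leaving the tree is C–G (3); add C.
Step 3: cheapest edge leaving the tree is A–H (9); add A.
Step 4: cheapest edge leaving the tree is A–E (7); add E.
Step 5: cheapest edge leaving the tree is D–E (7); add D.
Step 6: cheapest edge leaving the tree is A–B (8); add B.
Step 7: cheapest edge leaving the tree is B–F (16); add F.
Vertex order: H, G, C, A, E, D, B, F. The 6th vertex is D.

D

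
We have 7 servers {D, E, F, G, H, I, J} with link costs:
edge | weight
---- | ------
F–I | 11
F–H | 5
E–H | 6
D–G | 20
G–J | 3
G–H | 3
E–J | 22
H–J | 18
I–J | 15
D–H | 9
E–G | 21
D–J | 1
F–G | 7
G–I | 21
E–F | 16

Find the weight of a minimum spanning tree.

Sort edges by weight, then run Kruskal:
D–J (1): add — endpoints in different components.
G–H (3): add — endpoints in different components.
G–J (3): add — endpoints in different components.
F–H (5): add — endpoints in different components.
E–H (6): add — endpoints in different components.
F–G (7): skip — F and G already connected.
D–H (9): skip — D and H already connected.
F–I (11): add — endpoints in different components.
MST edges: D–J, G–H, G–J, F–H, E–H, F–I; total weight 1+3+3+5+6+11 = 29.

29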